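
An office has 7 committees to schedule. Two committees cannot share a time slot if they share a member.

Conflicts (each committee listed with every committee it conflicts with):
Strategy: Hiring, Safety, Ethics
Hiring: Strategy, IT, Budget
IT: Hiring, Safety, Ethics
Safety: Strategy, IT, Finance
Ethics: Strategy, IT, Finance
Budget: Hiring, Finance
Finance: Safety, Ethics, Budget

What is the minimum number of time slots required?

The cycle Hiring-Strategy-Safety-Finance-Budget-Hiring has odd length 5, so it cannot be 2-colored; at least 3 time slots are needed.
3 time slots suffice: time slot 1 → {Hiring, Safety, Ethics}; time slot 2 → {Strategy, IT, Finance}; time slot 3 → {Budget}. No two conflicting committees share a time slot.

3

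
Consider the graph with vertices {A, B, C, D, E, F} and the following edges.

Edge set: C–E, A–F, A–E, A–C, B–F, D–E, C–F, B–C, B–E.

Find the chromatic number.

B, C, E form a triangle, so at least 3 colors are needed.
3 colors suffice: color 1 → {E, F}; color 2 → {C, D}; color 3 → {A, B}. Each edge has distinct colors on its endpoints.

3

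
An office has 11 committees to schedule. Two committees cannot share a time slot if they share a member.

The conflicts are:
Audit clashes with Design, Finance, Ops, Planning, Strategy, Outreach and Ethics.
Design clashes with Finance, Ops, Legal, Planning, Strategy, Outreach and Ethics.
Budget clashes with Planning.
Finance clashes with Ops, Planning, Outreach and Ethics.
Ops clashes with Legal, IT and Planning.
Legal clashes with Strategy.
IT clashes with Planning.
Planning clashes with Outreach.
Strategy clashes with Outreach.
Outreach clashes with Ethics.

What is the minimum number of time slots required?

Audit, Design, Finance, Outreach, Ethics all conflict with each other, so at least 5 time slots are needed.
5 time slots suffice: Audit=2, Design=1, Budget=1, Finance=5, Ops=4, Legal=2, IT=1, Planning=3, Strategy=3, Outreach=4, Ethics=3. Every pair that conflicts lands in different time slots.

5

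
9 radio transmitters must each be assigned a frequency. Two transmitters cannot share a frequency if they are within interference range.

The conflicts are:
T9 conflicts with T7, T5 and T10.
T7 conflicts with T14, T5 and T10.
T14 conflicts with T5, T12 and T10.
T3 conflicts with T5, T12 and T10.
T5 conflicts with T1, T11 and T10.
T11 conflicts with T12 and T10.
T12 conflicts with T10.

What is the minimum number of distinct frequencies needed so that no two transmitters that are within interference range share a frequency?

4

T9, T7, T5, T10 pairwise conflict, so at least 4 frequencies are needed.
4 frequencies suffice: frequency 1 → {T5, T12}; frequency 2 → {T1, T10}; frequency 3 → {T7, T3, T11}; frequency 4 → {T9, T14}. No two conflicting transmitters share a frequency.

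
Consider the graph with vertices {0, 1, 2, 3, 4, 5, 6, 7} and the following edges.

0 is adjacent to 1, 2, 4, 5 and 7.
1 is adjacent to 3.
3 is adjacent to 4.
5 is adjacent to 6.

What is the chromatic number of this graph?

3 and 4 are adjacent, so at least 2 colors are needed.
2 colors suffice: 0=red, 1=blue, 2=blue, 3=red, 4=blue, 5=blue, 6=red, 7=blue. Each edge has distinct colors on its endpoints.

2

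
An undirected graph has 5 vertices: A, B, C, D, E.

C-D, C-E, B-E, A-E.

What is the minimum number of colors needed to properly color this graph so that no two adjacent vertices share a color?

B and E are adjacent, so at least 2 colors are needed.
2 colors suffice: color red → {D, E}; color blue → {A, B, C}. Every edge joins two different colors.

2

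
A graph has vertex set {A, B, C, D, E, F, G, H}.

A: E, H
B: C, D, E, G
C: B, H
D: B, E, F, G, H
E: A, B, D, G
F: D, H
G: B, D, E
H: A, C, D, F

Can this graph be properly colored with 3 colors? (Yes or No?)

B, D, E, G are pairwise adjacent (a clique of size 4), so at least 4 colors are needed.
So 3 colors are not enough.

No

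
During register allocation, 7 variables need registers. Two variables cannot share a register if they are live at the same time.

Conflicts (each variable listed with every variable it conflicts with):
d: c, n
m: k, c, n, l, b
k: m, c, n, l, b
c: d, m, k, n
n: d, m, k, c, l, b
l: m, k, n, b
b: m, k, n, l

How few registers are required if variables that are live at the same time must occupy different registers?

5

m, k, n, l, b pairwise conflict, so at least 5 registers are needed.
5 registers suffice: register 1 → {n}; register 2 → {d, k}; register 3 → {m}; register 4 → {c, l}; register 5 → {b}. Each listed conflict is separated.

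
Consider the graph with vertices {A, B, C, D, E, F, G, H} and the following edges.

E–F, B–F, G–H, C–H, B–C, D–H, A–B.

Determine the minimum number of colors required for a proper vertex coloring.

G and H are adjacent, so at least 2 colors are needed.
2 colors suffice: color red → {B, E, H}; color blue → {A, C, D, F, G}. Each edge has distinct colors on its endpoints.

2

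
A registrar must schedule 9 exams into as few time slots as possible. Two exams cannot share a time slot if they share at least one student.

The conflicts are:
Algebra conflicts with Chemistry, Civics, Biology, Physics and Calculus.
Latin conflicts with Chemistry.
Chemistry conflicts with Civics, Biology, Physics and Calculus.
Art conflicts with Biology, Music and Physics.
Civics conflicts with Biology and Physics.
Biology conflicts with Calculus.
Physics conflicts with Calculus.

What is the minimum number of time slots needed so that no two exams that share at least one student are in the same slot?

Algebra, Chemistry, Biology, Calculus all conflict with each other, so at least 4 time slots are needed.
4 time slots suffice: time slot 1 → {Chemistry, Art}; time slot 2 → {Algebra, Latin, Music}; time slot 3 → {Biology, Physics}; time slot 4 → {Civics, Calculus}. Every pair that conflicts lands in different time slots.

4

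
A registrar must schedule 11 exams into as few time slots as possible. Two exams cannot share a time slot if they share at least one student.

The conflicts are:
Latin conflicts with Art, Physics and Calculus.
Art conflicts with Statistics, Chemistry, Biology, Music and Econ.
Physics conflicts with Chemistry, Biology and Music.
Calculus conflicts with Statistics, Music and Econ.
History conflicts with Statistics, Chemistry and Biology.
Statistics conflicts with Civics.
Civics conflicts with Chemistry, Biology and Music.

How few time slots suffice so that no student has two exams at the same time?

Physics and Biology conflict, so at least 2 time slots are needed.
2 time slots suffice: time slot 1 → {Art, Physics, Calculus, History, Civics}; time slot 2 → {Latin, Statistics, Chemistry, Biology, Music, Econ}. No two conflicting exams share a time slot.

2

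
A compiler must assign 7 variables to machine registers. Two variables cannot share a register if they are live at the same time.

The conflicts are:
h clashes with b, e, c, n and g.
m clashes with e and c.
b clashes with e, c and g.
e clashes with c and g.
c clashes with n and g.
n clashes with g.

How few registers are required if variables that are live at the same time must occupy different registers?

5

h, b, e, c, g pairwise conflict, so at least 5 registers are needed.
5 registers suffice: register 1 → {c}; register 2 → {h, m}; register 3 → {e, n}; register 4 → {g}; register 5 → {b}. Every pair that conflicts lands in different registers.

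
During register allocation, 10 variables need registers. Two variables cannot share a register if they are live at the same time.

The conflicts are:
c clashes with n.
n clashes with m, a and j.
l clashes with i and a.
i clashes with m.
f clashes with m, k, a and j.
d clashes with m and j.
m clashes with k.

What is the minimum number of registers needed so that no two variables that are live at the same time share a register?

3

f, m, k all conflict with each other, so at least 3 registers are needed.
3 registers suffice: register 1 → {c, m, a, j}; register 2 → {n, l, f, d}; register 3 → {i, k}. No two conflicting variables share a register.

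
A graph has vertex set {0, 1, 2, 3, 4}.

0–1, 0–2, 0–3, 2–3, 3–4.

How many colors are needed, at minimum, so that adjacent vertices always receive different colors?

3

0, 2, 3 are mutually adjacent, so at least 3 colors are needed.
3 colors suffice: color a → {1, 3}; color b → {0, 4}; color c → {2}. No two adjacent vertices share a color.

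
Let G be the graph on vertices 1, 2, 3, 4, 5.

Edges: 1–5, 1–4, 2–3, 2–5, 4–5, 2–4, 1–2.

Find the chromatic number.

1, 2, 4, 5 are pairwise adjacent (a clique of size 4), so at least 4 colors are needed.
One proper 4-coloring: 1=d, 2=a, 3=b, 4=c, 5=b. No two adjacent vertices share a color.

4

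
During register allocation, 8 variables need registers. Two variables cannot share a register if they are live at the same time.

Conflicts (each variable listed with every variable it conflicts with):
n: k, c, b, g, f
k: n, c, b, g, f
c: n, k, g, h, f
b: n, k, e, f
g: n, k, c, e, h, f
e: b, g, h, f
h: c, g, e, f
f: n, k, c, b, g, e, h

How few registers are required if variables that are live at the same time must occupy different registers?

5

n, k, c, g, f all conflict with each other, so at least 5 registers are needed.
5 registers suffice: register 1 → {f}; register 2 → {b, g}; register 3 → {k, e}; register 4 → {c}; register 5 → {n, h}. No two conflicting variables share a register.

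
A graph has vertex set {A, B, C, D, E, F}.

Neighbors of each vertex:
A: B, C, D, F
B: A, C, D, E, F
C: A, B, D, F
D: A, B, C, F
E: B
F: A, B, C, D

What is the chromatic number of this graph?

5

A, B, C, D, F form a clique, so at least 5 colors are needed.
5 colors suffice: color 1 → {B}; color 2 → {C, E}; color 3 → {F}; color 4 → {D}; color 5 → {A}. Each edge has distinct colors on its endpoints.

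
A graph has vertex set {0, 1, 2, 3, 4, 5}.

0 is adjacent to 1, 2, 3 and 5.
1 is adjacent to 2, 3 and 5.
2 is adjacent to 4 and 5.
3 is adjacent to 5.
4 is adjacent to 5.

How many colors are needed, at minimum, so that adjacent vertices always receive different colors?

4

0, 1, 2, 5 are pairwise adjacent (a clique of size 4), so at least 4 colors are needed.
A valid assignment using 4 colors: 0=green, 1=yellow, 2=blue, 3=blue, 4=green, 5=red. Each edge has distinct colors on its endpoints.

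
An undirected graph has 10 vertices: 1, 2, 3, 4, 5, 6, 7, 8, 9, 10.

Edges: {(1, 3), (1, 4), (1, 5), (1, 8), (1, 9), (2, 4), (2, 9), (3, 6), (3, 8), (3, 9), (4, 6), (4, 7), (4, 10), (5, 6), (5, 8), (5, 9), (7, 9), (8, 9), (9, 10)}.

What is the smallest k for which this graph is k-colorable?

4

1, 3, 8, 9 are pairwise adjacent (a clique of size 4), so at least 4 colors are needed.
A valid assignment using 4 colors: 1=b, 2=b, 3=c, 4=a, 5=c, 6=b, 7=b, 8=d, 9=a, 10=b. Every edge joins two different colors.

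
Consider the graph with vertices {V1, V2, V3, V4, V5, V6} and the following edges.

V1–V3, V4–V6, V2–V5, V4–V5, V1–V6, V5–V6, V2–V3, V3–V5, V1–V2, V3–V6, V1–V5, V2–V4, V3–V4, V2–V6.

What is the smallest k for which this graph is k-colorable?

V2, V3, V4, V5, V6 are pairwise adjacent (a clique of size 5), so at least 5 colors are needed.
A valid assignment using 5 colors: V1=5, V2=3, V3=2, V4=5, V5=4, V6=1. Each edge has distinct colors on its endpoints.

5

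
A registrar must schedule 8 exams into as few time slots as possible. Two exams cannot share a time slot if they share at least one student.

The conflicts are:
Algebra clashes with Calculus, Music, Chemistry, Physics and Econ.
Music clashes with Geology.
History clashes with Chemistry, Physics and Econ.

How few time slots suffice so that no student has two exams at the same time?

Algebra and Calculus conflict, so at least 2 time slots are needed.
A valid assignment using 2 time slots: Algebra=1, Calculus=2, Music=2, Geology=1, History=1, Chemistry=2, Physics=2, Econ=2. Every pair that conflicts lands in different time slots.

2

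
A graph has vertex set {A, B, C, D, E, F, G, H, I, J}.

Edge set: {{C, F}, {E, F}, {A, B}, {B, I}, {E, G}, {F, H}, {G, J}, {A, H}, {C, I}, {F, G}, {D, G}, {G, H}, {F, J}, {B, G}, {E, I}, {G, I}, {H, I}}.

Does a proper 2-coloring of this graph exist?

F, G, H form a triangle, so at least 3 colors are needed.
So 2 colors are not enough.

No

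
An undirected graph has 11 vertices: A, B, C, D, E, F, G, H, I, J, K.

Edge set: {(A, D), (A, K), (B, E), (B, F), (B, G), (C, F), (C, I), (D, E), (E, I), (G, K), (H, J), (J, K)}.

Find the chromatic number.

3

The cycle F-C-I-E-B-F has odd length 5, so it cannot be 2-colored; at least 3 colors are needed.
A valid assignment using 3 colors: A=2, B=1, C=2, D=1, E=2, F=3, G=2, H=1, I=1, J=2, K=1. No two adjacent vertices share a color.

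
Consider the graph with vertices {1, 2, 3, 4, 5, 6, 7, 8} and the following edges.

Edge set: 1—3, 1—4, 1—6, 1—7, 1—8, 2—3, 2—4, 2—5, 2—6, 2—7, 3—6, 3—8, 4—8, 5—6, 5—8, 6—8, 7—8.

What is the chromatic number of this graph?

4

1, 3, 6, 8 form a clique, so at least 4 colors are needed.
4 colors suffice: color red → {2, 8}; color blue → {4, 6, 7}; color green → {1, 5}; color yellow → {3}. Each edge has distinct colors on its endpoints.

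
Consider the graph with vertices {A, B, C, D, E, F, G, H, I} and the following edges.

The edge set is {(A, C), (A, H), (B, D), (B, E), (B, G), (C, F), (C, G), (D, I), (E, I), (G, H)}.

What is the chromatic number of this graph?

2

E and I are adjacent, so at least 2 colors are needed.
A valid assignment using 2 colors: A=2, B=1, C=1, D=2, E=2, F=2, G=2, H=1, I=1. No two adjacent vertices share a color.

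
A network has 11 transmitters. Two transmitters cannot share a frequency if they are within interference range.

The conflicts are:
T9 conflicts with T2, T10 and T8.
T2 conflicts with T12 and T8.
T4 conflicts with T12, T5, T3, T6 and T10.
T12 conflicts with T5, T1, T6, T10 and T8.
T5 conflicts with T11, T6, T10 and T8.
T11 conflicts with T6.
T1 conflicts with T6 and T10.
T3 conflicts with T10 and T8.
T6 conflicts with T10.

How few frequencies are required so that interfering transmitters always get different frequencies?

T4, T12, T5, T6, T10 are mutually in conflict, so at least 5 frequencies are needed.
Using 5 frequencies: T9=1, T2=3, T4=5, T12=1, T5=4, T11=1, T1=4, T3=1, T6=3, T10=2, T8=2. Every pair that conflicts lands in different frequencies.

5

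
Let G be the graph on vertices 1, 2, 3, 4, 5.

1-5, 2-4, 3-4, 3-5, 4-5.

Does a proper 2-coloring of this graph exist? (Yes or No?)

No

3, 4, 5 form a triangle, so at least 3 colors are needed.
So 2 colors are not enough.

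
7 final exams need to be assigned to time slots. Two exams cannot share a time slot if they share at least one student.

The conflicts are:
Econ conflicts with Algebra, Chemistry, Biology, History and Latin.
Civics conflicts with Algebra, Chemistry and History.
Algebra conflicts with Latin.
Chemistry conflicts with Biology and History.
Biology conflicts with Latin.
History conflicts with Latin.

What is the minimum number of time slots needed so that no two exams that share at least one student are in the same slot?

3

Civics, Chemistry, History pairwise conflict, so at least 3 time slots are needed.
Using 3 time slots: Econ=1, Civics=1, Algebra=3, Chemistry=2, Biology=3, History=3, Latin=2. Every pair that conflicts lands in different time slots.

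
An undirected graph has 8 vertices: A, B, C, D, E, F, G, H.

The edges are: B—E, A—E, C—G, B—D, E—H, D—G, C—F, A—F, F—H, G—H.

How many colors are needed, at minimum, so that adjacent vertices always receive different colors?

3

The cycle H-E-B-D-G-H has odd length 5, so it cannot be 2-colored; at least 3 colors are needed.
One proper 3-coloring: A=2, B=2, C=2, D=3, E=1, F=1, G=1, H=2. Every edge joins two different colors.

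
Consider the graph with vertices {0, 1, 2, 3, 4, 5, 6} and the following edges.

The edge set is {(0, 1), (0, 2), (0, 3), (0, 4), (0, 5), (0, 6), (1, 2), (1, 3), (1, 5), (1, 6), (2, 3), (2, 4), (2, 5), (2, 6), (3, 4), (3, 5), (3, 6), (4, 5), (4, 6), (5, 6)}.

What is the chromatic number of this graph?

0, 2, 3, 4, 5, 6 form a clique, so at least 6 colors are needed.
6 colors suffice: color a → {5}; color b → {3}; color c → {6}; color d → {2}; color e → {0}; color f → {1, 4}. Every edge joins two different colors.

6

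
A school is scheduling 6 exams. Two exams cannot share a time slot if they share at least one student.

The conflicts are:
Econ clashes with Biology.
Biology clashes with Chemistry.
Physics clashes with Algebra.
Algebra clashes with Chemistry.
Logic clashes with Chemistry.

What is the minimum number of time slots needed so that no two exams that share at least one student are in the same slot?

2

Algebra and Chemistry conflict, so at least 2 time slots are needed.
A valid assignment using 2 time slots: Econ=1, Biology=2, Physics=1, Algebra=2, Logic=2, Chemistry=1. No two conflicting exams share a time slot.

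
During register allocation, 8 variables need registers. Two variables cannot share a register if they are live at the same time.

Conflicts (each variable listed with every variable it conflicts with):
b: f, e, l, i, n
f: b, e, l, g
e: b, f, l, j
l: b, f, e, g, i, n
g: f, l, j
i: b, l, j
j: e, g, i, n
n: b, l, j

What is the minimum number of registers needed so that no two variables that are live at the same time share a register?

b, f, e, l pairwise conflict, so at least 4 registers are needed.
A valid assignment using 4 registers: b=2, f=3, e=4, l=1, g=2, i=3, j=1, n=3. Each listed conflict is separated.

4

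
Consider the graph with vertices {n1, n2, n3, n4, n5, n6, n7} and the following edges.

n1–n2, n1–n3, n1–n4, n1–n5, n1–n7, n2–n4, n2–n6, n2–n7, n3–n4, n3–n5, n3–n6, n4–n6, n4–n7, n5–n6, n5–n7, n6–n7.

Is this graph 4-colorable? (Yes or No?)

Yes

The chromatic number is 4. n2, n4, n6, n7 form a clique, so at least 4 colors are needed.
A valid assignment using 4 colors: n1=2, n2=4, n3=3, n4=1, n5=1, n6=2, n7=3.
That is already a proper 4-coloring.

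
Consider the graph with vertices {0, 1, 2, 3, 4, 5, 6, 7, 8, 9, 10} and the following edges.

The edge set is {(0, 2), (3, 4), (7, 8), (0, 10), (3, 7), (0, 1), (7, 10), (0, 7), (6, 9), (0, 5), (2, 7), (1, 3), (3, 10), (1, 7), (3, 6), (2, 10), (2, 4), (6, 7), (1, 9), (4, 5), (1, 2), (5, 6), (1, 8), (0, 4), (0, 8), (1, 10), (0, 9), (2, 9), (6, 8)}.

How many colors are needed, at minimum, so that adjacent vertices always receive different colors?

5

0, 1, 2, 7, 10 are mutually adjacent (a clique of size 5), so at least 5 colors are needed.
5 colors suffice: color red → {0, 3}; color blue → {1, 4, 6}; color green → {5, 7, 9}; color yellow → {2, 8}; color purple → {10}. Every edge joins two different colors.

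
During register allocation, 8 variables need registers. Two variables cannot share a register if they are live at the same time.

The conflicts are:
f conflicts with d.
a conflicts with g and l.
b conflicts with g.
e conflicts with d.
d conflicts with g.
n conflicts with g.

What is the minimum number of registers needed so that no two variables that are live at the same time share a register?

f and d conflict, so at least 2 registers are needed.
2 registers suffice: f=1, a=2, b=2, e=1, d=2, n=2, g=1, l=1. Each listed conflict is separated.

2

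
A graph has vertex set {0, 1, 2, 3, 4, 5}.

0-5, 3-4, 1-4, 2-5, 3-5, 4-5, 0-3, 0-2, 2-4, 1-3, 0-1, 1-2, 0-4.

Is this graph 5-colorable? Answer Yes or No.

Yes

The chromatic number is 4. 0, 1, 3, 4 are mutually adjacent (a clique of size 4), so at least 4 colors are needed.
4 colors suffice: color a → {0}; color b → {4}; color c → {2, 3}; color d → {1, 5}.
Since 5 ≥ 4, a proper 5-coloring certainly exists.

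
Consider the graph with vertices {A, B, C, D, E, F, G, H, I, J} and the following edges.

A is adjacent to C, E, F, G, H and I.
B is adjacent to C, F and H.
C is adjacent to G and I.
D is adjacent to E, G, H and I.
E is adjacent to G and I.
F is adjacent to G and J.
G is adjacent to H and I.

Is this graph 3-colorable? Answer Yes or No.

A, C, G, I form a clique, so at least 4 colors are needed.
So 3 colors are not enough.

No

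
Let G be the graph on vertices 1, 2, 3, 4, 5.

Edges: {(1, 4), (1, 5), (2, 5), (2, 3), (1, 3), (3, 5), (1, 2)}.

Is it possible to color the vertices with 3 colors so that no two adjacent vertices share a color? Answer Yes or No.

1, 2, 3, 5 are mutually adjacent (a clique of size 4), so at least 4 colors are needed.
So 3 colors are not enough.

No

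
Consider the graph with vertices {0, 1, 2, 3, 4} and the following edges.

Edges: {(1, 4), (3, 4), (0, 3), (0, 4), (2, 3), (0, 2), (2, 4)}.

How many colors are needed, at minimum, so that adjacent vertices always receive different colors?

4

0, 2, 3, 4 are pairwise adjacent (a clique of size 4), so at least 4 colors are needed.
4 colors suffice: 0=blue, 1=blue, 2=green, 3=yellow, 4=red. No two adjacent vertices share a color.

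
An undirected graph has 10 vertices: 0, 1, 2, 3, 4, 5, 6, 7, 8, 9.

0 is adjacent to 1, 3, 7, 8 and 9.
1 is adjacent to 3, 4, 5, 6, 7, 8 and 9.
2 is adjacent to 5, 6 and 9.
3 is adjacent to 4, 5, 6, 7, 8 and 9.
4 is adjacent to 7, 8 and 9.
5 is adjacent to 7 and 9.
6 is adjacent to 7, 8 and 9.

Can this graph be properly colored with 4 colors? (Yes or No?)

Yes

The chromatic number is 4. 1, 3, 6, 9 form a clique, so at least 4 colors are needed.
4 colors suffice: color red → {2, 3}; color blue → {1}; color green → {7, 8, 9}; color yellow → {0, 4, 5, 6}.
That is already a proper 4-coloring.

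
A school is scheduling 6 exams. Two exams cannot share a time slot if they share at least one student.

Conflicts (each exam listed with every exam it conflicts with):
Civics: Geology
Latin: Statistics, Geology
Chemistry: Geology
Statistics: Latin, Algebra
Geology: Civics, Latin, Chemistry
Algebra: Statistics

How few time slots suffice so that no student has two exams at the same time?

2

Statistics and Algebra conflict, so at least 2 time slots are needed.
2 time slots suffice: time slot 1 → {Statistics, Geology}; time slot 2 → {Civics, Latin, Chemistry, Algebra}. Every pair that conflicts lands in different time slots.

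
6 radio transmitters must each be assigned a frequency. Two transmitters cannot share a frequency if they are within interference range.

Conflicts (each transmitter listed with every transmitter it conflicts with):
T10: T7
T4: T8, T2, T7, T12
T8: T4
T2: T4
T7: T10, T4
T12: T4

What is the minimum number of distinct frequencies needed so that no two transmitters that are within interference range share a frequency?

T4 and T2 conflict, so at least 2 frequencies are needed.
2 frequencies suffice: frequency 1 → {T10, T4}; frequency 2 → {T8, T2, T7, T12}. No two conflicting transmitters share a frequency.

2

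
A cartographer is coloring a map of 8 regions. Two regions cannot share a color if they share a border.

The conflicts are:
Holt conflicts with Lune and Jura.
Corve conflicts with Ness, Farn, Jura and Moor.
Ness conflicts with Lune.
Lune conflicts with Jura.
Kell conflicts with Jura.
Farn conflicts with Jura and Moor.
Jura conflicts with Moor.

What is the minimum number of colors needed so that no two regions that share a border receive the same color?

Corve, Farn, Jura, Moor are mutually in conflict, so at least 4 colors are needed.
4 colors suffice: Holt=3, Corve=2, Ness=1, Lune=2, Kell=2, Farn=4, Jura=1, Moor=3. Every pair that conflicts lands in different colors.

4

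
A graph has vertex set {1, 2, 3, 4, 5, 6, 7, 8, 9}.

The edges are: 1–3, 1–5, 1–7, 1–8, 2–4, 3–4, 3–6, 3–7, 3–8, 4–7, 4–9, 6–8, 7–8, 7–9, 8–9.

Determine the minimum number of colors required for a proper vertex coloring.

4

1, 3, 7, 8 form a clique, so at least 4 colors are needed.
4 colors suffice: 1=d, 2=a, 3=c, 4=b, 5=a, 6=a, 7=a, 8=b, 9=c. No two adjacent vertices share a color.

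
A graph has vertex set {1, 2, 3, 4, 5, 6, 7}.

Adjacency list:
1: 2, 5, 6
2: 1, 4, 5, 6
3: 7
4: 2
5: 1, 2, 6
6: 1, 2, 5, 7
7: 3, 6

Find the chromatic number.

4

1, 2, 5, 6 form a clique, so at least 4 colors are needed.
4 colors suffice: color red → {2, 7}; color blue → {3, 4, 6}; color green → {5}; color yellow → {1}. Each edge has distinct colors on its endpoints.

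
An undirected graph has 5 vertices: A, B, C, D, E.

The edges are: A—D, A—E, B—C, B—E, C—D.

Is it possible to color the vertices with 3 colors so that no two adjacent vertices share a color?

Yes

The chromatic number is 3. The cycle B-C-D-A-E-B has odd length 5, so it cannot be 2-colored; at least 3 colors are needed.
One proper 3-coloring: A=blue, B=green, C=blue, D=red, E=red.
That is already a proper 3-coloring.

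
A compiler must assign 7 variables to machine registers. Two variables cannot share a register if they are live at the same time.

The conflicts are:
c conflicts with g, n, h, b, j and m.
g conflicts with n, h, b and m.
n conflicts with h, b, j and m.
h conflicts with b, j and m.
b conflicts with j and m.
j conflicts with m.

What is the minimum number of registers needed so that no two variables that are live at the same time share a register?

c, g, n, h, b, m pairwise conflict, so at least 6 registers are needed.
Using 6 registers: c=4, g=6, n=3, h=5, b=2, j=6, m=1. No two conflicting variables share a register.

6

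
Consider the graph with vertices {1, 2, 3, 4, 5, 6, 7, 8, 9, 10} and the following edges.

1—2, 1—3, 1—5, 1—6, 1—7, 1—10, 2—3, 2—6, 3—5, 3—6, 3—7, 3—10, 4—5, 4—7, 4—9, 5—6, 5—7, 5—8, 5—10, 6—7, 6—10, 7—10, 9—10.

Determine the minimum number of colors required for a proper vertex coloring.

1, 3, 5, 6, 7, 10 are mutually adjacent (a clique of size 6), so at least 6 colors are needed.
One proper 6-coloring: 1=yellow, 2=red, 3=blue, 4=blue, 5=red, 6=orange, 7=green, 8=blue, 9=red, 10=purple. No two adjacent vertices share a color.

6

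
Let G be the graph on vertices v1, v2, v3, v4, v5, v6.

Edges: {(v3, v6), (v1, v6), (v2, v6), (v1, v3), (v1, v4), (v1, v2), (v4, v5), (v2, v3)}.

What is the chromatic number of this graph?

4

v1, v2, v3, v6 are pairwise adjacent (a clique of size 4), so at least 4 colors are needed.
One proper 4-coloring: v1=1, v2=3, v3=4, v4=2, v5=1, v6=2. Each edge has distinct colors on its endpoints.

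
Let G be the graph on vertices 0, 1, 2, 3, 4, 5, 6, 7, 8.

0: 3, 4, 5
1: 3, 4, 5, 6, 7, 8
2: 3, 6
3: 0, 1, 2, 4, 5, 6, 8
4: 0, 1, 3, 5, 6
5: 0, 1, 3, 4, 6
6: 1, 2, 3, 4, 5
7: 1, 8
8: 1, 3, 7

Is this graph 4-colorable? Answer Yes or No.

No

1, 3, 4, 5, 6 are pairwise adjacent (a clique of size 5), so at least 5 colors are needed.
So 4 colors are not enough.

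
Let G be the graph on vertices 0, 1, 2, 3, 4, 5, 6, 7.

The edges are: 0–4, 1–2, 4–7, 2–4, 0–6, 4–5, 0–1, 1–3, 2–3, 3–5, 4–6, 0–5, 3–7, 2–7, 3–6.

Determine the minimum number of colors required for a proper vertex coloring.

3

2, 3, 7 form a triangle, so at least 3 colors are needed.
3 colors suffice: color a → {3, 4}; color b → {0, 2}; color c → {1, 5, 6, 7}. Each edge has distinct colors on its endpoints.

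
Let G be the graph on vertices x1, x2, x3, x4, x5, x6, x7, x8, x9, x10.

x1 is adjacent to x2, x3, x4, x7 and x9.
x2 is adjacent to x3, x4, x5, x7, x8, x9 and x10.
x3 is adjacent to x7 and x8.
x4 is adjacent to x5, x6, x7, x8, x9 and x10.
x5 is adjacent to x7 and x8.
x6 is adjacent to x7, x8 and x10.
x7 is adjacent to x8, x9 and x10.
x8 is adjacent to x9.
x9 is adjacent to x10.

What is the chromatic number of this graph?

x2, x4, x7, x8, x9 form a clique, so at least 5 colors are needed.
A valid assignment using 5 colors: x1=4, x2=3, x3=2, x4=2, x5=5, x6=3, x7=1, x8=4, x9=5, x10=4. Every edge joins two different colors.

5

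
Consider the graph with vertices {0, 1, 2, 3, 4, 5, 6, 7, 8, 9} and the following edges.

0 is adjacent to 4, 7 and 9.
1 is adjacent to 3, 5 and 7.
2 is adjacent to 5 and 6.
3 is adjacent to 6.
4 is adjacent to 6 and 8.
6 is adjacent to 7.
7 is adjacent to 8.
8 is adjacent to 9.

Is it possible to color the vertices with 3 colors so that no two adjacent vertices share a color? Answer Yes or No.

The chromatic number is 3. The cycle 6-3-1-5-2-6 has odd length 5, so it cannot be 2-colored; at least 3 colors are needed.
3 colors suffice: color a → {2, 3, 4, 7, 9}; color b → {0, 1, 6, 8}; color c → {5}.
That is already a proper 3-coloring.

Yes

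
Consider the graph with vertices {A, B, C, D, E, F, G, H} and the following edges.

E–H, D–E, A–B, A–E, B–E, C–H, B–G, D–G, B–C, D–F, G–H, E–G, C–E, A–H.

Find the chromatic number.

E, G, H are mutually adjacent, so at least 3 colors are needed.
One proper 3-coloring: A=3, B=2, C=3, D=2, E=1, F=1, G=3, H=2. Each edge has distinct colors on its endpoints.

3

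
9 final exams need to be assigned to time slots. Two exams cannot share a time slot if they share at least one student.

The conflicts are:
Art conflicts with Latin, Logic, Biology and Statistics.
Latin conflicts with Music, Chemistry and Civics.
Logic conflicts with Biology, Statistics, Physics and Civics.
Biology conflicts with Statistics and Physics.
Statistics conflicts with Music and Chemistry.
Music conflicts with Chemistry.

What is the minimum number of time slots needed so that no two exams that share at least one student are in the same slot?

Art, Logic, Biology, Statistics pairwise conflict, so at least 4 time slots are needed.
4 time slots suffice: Art=4, Latin=1, Logic=2, Biology=3, Statistics=1, Physics=1, Music=2, Chemistry=3, Civics=3. Every pair that conflicts lands in different time slots.

4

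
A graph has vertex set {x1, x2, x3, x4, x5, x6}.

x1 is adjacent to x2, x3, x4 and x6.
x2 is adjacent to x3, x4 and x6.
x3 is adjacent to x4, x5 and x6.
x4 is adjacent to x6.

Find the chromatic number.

5

x1, x2, x3, x4, x6 form a clique, so at least 5 colors are needed.
5 colors suffice: color 1 → {x3}; color 2 → {x1, x5}; color 3 → {x2}; color 4 → {x4}; color 5 → {x6}. Every edge joins two different colors.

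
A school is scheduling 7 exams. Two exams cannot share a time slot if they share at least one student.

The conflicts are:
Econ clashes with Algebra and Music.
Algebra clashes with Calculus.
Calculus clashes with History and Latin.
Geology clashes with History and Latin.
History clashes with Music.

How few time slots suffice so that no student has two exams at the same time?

The cycle Econ-Music-History-Calculus-Algebra-Econ has odd length 5, so it cannot be 2-colored; at least 3 time slots are needed.
3 time slots suffice: Econ=3, Algebra=1, Calculus=2, Geology=2, History=1, Music=2, Latin=1. Every pair that conflicts lands in different time slots.

3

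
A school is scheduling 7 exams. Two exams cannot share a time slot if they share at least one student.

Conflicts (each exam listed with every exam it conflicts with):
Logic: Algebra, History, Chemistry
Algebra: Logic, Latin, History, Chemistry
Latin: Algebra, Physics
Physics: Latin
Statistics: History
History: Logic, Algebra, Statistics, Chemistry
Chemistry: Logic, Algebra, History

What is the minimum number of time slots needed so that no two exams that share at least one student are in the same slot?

Logic, Algebra, History, Chemistry are mutually in conflict, so at least 4 time slots are needed.
4 time slots suffice: time slot 1 → {Algebra, Physics, Statistics}; time slot 2 → {Latin, History}; time slot 3 → {Logic}; time slot 4 → {Chemistry}. Every pair that conflicts lands in different time slots.

4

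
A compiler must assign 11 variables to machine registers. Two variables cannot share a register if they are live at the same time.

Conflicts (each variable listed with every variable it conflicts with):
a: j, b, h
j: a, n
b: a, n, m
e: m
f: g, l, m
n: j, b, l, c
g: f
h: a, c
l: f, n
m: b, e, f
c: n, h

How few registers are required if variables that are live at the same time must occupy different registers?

The cycle b-m-f-l-n-b has odd length 5, so it cannot be 2-colored; at least 3 registers are needed.
3 registers suffice: a=1, j=2, b=3, e=1, f=1, n=1, g=2, h=3, l=2, m=2, c=2. Every pair that conflicts lands in different registers.

3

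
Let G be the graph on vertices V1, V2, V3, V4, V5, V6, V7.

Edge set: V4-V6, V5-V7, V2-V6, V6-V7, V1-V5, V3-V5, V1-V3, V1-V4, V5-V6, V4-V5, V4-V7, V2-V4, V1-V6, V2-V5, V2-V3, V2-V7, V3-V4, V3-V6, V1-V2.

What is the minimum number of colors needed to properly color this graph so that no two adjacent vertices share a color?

V1, V2, V3, V4, V5, V6 form a clique, so at least 6 colors are needed.
6 colors suffice: color 1 → {V6}; color 2 → {V5}; color 3 → {V2}; color 4 → {V4}; color 5 → {V1, V7}; color 6 → {V3}. Every edge joins two different colors.

6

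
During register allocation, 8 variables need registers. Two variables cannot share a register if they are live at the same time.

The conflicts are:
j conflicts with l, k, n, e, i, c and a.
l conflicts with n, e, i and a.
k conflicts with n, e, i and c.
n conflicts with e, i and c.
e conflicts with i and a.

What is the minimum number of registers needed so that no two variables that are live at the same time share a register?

5

j, k, n, e, i are mutually in conflict, so at least 5 registers are needed.
Using 5 registers: j=1, l=4, k=4, n=3, e=2, i=5, c=2, a=3. Each listed conflict is separated.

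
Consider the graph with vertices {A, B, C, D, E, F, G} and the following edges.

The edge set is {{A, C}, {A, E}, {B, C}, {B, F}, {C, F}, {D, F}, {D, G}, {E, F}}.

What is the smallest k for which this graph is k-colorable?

B, C, F are pairwise adjacent, so at least 3 colors are needed.
3 colors suffice: color 1 → {A, F, G}; color 2 → {C, D, E}; color 3 → {B}. Every edge joins two different colors.

3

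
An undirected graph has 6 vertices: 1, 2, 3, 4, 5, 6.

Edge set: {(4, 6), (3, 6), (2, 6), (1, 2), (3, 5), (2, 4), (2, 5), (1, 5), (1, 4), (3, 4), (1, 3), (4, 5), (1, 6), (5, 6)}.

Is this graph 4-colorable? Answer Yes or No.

No

1, 3, 4, 5, 6 form a clique, so at least 5 colors are needed.
So 4 colors are not enough.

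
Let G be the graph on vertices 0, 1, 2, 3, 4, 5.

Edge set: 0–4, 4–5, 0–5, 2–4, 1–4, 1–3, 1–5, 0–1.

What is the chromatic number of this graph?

4

0, 1, 4, 5 are pairwise adjacent (a clique of size 4), so at least 4 colors are needed.
4 colors suffice: color a → {3, 4}; color b → {1, 2}; color c → {5}; color d → {0}. Every edge joins two different colors.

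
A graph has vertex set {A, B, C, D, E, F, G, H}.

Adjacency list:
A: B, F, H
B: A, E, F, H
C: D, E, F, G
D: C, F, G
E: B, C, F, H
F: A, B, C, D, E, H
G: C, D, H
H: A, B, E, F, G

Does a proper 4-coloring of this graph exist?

Yes

The chromatic number is 4. B, E, F, H are pairwise adjacent (a clique of size 4), so at least 4 colors are needed.
One proper 4-coloring: A=3, B=4, C=2, D=3, E=3, F=1, G=1, H=2.
That is already a proper 4-coloring.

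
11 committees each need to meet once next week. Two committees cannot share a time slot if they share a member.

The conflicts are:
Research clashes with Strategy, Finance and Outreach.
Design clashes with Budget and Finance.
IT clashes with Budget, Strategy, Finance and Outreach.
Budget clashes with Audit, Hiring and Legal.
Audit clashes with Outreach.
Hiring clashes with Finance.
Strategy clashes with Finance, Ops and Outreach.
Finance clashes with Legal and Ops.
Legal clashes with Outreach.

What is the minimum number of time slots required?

Research, Strategy, Finance are mutually in conflict, so at least 3 time slots are needed.
3 time slots suffice: time slot 1 → {Budget, Finance, Outreach}; time slot 2 → {Design, Audit, Hiring, Strategy, Legal}; time slot 3 → {Research, IT, Ops}. No two conflicting committees share a time slot.

3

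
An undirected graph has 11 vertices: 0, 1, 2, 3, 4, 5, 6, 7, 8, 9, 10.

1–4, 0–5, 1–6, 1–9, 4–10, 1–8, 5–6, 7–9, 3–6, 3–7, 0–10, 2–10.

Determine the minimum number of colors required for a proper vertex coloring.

3

The cycle 7-3-6-1-9-7 has odd length 5, so it cannot be 2-colored; at least 3 colors are needed.
3 colors suffice: 0=b, 1=a, 2=b, 3=c, 4=b, 5=a, 6=b, 7=a, 8=b, 9=b, 10=a. Every edge joins two different colors.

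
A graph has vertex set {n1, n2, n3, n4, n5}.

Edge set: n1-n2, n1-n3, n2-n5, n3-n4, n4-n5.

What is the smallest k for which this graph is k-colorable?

3

The cycle n3-n4-n5-n2-n1-n3 has odd length 5, so it cannot be 2-colored; at least 3 colors are needed.
3 colors suffice: color 1 → {n1, n5}; color 2 → {n2, n4}; color 3 → {n3}. Every edge joins two different colors.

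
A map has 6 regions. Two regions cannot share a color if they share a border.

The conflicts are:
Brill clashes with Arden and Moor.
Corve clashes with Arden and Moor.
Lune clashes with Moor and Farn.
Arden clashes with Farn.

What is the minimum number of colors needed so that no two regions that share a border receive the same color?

3

The cycle Farn-Arden-Corve-Moor-Lune-Farn has odd length 5, so it cannot be 2-colored; at least 3 colors are needed.
3 colors suffice: color 1 → {Arden, Moor}; color 2 → {Brill, Corve, Farn}; color 3 → {Lune}. Each listed conflict is separated.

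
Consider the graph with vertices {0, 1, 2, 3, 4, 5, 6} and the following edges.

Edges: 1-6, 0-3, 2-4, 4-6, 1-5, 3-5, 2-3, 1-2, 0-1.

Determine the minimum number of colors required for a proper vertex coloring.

4 and 6 are adjacent, so at least 2 colors are needed.
2 colors suffice: 0=b, 1=a, 2=b, 3=a, 4=a, 5=b, 6=b. Every edge joins two different colors.

2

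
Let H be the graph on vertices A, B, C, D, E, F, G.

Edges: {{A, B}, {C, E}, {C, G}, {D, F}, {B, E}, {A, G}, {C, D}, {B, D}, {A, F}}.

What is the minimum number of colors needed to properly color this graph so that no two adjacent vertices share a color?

The cycle C-D-F-A-G-C has odd length 5, so it cannot be 2-colored; at least 3 colors are needed.
3 colors suffice: color 1 → {A, D, E}; color 2 → {B, C, F}; color 3 → {G}. Each edge has distinct colors on its endpoints.

3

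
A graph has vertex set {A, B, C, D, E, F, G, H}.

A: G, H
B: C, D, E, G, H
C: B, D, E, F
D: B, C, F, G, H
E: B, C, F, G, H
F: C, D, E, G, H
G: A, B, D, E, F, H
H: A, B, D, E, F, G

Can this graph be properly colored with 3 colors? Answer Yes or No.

E, F, G, H are mutually adjacent (a clique of size 4), so at least 4 colors are needed.
So 3 colors are not enough.

No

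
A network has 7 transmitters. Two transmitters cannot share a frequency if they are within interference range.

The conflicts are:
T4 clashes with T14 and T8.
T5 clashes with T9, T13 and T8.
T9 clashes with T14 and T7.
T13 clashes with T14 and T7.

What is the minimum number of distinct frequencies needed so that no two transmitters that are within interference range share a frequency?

3

The cycle T5-T8-T4-T14-T13-T5 has odd length 5, so it cannot be 2-colored; at least 3 frequencies are needed.
3 frequencies suffice: frequency 1 → {T4, T9, T13}; frequency 2 → {T5, T14, T7}; frequency 3 → {T8}. No two conflicting transmitters share a frequency.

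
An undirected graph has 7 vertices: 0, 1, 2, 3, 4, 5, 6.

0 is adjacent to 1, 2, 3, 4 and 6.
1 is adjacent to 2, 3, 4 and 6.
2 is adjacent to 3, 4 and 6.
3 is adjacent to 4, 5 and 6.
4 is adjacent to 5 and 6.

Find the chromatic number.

0, 1, 2, 3, 4, 6 form a clique, so at least 6 colors are needed.
6 colors suffice: color a → {3}; color b → {4}; color c → {0, 5}; color d → {2}; color e → {6}; color f → {1}. Each edge has distinct colors on its endpoints.

6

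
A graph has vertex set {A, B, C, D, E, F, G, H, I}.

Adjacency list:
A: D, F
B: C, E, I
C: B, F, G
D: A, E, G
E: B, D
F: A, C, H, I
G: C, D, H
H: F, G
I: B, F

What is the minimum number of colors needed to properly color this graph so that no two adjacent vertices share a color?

The cycle G-H-F-A-D-G has odd length 5, so it cannot be 2-colored; at least 3 colors are needed.
3 colors suffice: color 1 → {B, F, G}; color 2 → {C, D, H, I}; color 3 → {A, E}. Every edge joins two different colors.

3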